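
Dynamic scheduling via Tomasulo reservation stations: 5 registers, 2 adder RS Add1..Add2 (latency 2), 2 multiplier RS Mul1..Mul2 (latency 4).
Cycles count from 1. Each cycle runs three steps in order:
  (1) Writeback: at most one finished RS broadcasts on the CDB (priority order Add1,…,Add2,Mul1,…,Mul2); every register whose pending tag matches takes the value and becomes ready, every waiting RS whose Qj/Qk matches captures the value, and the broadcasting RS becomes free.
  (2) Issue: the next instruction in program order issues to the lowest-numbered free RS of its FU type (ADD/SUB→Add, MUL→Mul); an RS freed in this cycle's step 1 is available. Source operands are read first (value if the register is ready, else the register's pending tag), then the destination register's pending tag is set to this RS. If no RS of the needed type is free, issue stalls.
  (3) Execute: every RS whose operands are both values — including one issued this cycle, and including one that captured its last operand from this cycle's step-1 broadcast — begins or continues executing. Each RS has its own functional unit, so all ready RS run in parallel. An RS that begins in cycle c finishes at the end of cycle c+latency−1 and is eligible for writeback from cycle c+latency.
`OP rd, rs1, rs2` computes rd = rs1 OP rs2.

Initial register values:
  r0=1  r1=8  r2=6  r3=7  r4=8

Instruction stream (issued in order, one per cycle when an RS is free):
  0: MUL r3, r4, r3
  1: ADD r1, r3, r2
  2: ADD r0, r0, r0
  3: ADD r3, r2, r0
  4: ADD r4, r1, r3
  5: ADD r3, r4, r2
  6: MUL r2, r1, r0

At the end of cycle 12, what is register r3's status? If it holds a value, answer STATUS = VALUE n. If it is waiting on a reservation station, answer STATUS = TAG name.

c1: issue MUL r3<-Mul1 | r0:1,r1:8,r2:6,r3:Mul1,r4:8
c2: issue ADD r1<-Add1 | r0:1,r1:Add1,r2:6,r3:Mul1,r4:8
c3: issue ADD r0<-Add2 | r0:Add2,r1:Add1,r2:6,r3:Mul1,r4:8
c4: stall | r0:Add2,r1:Add1,r2:6,r3:Mul1,r4:8
c5: CDB Add2=2; issue ADD r3<-Add2 | r0:2,r1:Add1,r2:6,r3:Add2,r4:8
c6: CDB Mul1=56; stall | r0:2,r1:Add1,r2:6,r3:Add2,r4:8
c7: CDB Add2=8; issue ADD r4<-Add2 | r0:2,r1:Add1,r2:6,r3:8,r4:Add2
c8: CDB Add1=62; issue ADD r3<-Add1 | r0:2,r1:62,r2:6,r3:Add1,r4:Add2
c9: issue MUL r2<-Mul1 | r0:2,r1:62,r2:Mul1,r3:Add1,r4:Add2
c10: CDB Add2=70 | r0:2,r1:62,r2:Mul1,r3:Add1,r4:70
c11: - | r0:2,r1:62,r2:Mul1,r3:Add1,r4:70
c12: CDB Add1=76 | r0:2,r1:62,r2:Mul1,r3:76,r4:70

STATUS = VALUE 76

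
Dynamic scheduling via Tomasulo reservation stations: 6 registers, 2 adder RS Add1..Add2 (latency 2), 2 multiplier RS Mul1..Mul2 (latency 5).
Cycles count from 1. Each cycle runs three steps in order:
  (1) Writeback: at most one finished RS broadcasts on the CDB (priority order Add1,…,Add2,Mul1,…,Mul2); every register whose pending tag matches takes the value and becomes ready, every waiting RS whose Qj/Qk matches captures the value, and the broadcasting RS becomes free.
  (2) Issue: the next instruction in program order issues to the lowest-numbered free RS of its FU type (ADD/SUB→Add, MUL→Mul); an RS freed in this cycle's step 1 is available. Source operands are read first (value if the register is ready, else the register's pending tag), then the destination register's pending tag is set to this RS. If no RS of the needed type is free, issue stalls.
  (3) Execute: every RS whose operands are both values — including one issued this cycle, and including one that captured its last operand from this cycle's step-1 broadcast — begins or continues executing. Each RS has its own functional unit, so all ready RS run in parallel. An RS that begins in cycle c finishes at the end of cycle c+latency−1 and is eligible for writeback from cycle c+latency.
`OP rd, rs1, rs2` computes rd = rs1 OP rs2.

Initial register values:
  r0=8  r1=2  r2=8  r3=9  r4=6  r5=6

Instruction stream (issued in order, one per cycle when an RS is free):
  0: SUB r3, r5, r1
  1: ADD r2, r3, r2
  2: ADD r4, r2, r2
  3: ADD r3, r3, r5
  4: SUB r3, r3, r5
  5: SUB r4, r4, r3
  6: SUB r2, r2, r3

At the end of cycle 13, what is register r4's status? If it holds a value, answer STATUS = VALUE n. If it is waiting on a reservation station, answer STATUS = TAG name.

c1: issue SUB r3<-Add1 | r0:8,r1:2,r2:8,r3:Add1,r4:6,r5:6
c2: issue ADD r2<-Add2 | r0:8,r1:2,r2:Add2,r3:Add1,r4:6,r5:6
c3: CDB Add1=4; issue ADD r4<-Add1 | r0:8,r1:2,r2:Add2,r3:4,r4:Add1,r5:6
c4: stall | r0:8,r1:2,r2:Add2,r3:4,r4:Add1,r5:6
c5: CDB Add2=12; issue ADD r3<-Add2 | r0:8,r1:2,r2:12,r3:Add2,r4:Add1,r5:6
c6: stall | r0:8,r1:2,r2:12,r3:Add2,r4:Add1,r5:6
c7: CDB Add1=24; issue SUB r3<-Add1 | r0:8,r1:2,r2:12,r3:Add1,r4:24,r5:6
c8: CDB Add2=10; issue SUB r4<-Add2 | r0:8,r1:2,r2:12,r3:Add1,r4:Add2,r5:6
c9: stall | r0:8,r1:2,r2:12,r3:Add1,r4:Add2,r5:6
c10: CDB Add1=4; issue SUB r2<-Add1 | r0:8,r1:2,r2:Add1,r3:4,r4:Add2,r5:6
c11: - | r0:8,r1:2,r2:Add1,r3:4,r4:Add2,r5:6
c12: CDB Add1=8 | r0:8,r1:2,r2:8,r3:4,r4:Add2,r5:6
c13: CDB Add2=20 | r0:8,r1:2,r2:8,r3:4,r4:20,r5:6

STATUS = VALUE 20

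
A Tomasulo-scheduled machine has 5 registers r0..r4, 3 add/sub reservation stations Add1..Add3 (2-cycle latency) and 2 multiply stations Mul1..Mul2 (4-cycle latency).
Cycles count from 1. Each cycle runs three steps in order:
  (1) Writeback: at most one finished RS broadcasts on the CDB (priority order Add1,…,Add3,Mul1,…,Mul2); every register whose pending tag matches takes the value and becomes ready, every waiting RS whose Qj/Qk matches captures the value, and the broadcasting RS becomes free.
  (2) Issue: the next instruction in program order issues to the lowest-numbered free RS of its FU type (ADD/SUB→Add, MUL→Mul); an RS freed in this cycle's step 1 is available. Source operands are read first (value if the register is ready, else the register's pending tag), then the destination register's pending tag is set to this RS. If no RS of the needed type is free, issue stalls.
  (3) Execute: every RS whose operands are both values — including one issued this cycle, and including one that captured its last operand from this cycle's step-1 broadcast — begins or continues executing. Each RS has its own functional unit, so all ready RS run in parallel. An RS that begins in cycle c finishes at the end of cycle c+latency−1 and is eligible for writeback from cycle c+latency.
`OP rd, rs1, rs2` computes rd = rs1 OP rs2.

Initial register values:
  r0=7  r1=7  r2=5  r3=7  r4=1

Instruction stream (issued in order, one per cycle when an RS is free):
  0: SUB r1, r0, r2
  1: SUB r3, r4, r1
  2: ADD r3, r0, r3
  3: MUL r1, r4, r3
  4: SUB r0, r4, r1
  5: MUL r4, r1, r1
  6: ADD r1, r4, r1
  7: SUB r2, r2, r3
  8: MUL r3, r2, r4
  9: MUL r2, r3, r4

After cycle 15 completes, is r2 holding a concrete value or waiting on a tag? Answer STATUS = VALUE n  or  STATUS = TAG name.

STATUS = TAG Mul2

  c1: issue SUB r1<-Add1  regs: r0:7,r1:Add1,r2:5,r3:7,r4:1
  c2: issue SUB r3<-Add2  regs: r0:7,r1:Add1,r2:5,r3:Add2,r4:1
  c3: CDB Add1=2; issue ADD r3<-Add1  regs: r0:7,r1:2,r2:5,r3:Add1,r4:1
  c4: issue MUL r1<-Mul1  regs: r0:7,r1:Mul1,r2:5,r3:Add1,r4:1
  c5: CDB Add2=-1; issue SUB r0<-Add2  regs: r0:Add2,r1:Mul1,r2:5,r3:Add1,r4:1
  c6: issue MUL r4<-Mul2  regs: r0:Add2,r1:Mul1,r2:5,r3:Add1,r4:Mul2
  c7: CDB Add1=6; issue ADD r1<-Add1  regs: r0:Add2,r1:Add1,r2:5,r3:6,r4:Mul2
  c8: issue SUB r2<-Add3  regs: r0:Add2,r1:Add1,r2:Add3,r3:6,r4:Mul2
  c9: stall  regs: r0:Add2,r1:Add1,r2:Add3,r3:6,r4:Mul2
  c10: CDB Add3=-1; stall  regs: r0:Add2,r1:Add1,r2:-1,r3:6,r4:Mul2
  c11: CDB Mul1=6; issue MUL r3<-Mul1  regs: r0:Add2,r1:Add1,r2:-1,r3:Mul1,r4:Mul2
  c12: stall  regs: r0:Add2,r1:Add1,r2:-1,r3:Mul1,r4:Mul2
  c13: CDB Add2=-5; stall  regs: r0:-5,r1:Add1,r2:-1,r3:Mul1,r4:Mul2
  c14: stall  regs: r0:-5,r1:Add1,r2:-1,r3:Mul1,r4:Mul2
  c15: CDB Mul2=36; issue MUL r2<-Mul2  regs: r0:-5,r1:Add1,r2:Mul2,r3:Mul1,r4:36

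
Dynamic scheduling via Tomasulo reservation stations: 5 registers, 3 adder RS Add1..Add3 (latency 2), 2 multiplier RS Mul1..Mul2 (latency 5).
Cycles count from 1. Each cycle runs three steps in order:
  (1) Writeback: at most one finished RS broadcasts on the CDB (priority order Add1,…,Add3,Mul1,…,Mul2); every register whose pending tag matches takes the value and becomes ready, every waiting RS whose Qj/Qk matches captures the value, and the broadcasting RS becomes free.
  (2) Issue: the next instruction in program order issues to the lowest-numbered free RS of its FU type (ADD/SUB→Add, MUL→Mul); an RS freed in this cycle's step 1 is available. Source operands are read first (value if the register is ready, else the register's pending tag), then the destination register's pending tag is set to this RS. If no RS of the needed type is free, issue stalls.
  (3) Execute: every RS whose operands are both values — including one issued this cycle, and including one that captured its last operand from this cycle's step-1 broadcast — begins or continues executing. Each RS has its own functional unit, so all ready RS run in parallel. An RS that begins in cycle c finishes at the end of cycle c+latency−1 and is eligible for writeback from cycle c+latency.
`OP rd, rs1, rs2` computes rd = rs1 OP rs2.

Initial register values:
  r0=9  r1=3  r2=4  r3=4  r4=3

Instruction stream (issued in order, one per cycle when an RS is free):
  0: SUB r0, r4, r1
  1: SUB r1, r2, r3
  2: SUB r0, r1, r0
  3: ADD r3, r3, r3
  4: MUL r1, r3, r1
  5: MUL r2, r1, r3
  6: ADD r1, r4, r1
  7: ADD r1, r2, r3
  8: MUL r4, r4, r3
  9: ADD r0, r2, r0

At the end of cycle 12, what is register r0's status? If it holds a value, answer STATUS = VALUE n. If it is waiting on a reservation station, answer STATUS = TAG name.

c1: issue SUB r0<-Add1 | r0:Add1,r1:3,r2:4,r3:4,r4:3
c2: issue SUB r1<-Add2 | r0:Add1,r1:Add2,r2:4,r3:4,r4:3
c3: CDB Add1=0; issue SUB r0<-Add1 | r0:Add1,r1:Add2,r2:4,r3:4,r4:3
c4: CDB Add2=0; issue ADD r3<-Add2 | r0:Add1,r1:0,r2:4,r3:Add2,r4:3
c5: issue MUL r1<-Mul1 | r0:Add1,r1:Mul1,r2:4,r3:Add2,r4:3
c6: CDB Add1=0; issue MUL r2<-Mul2 | r0:0,r1:Mul1,r2:Mul2,r3:Add2,r4:3
c7: CDB Add2=8; issue ADD r1<-Add1 | r0:0,r1:Add1,r2:Mul2,r3:8,r4:3
c8: issue ADD r1<-Add2 | r0:0,r1:Add2,r2:Mul2,r3:8,r4:3
c9: stall | r0:0,r1:Add2,r2:Mul2,r3:8,r4:3
c10: stall | r0:0,r1:Add2,r2:Mul2,r3:8,r4:3
c11: stall | r0:0,r1:Add2,r2:Mul2,r3:8,r4:3
c12: CDB Mul1=0; issue MUL r4<-Mul1 | r0:0,r1:Add2,r2:Mul2,r3:8,r4:Mul1

STATUS = VALUE 0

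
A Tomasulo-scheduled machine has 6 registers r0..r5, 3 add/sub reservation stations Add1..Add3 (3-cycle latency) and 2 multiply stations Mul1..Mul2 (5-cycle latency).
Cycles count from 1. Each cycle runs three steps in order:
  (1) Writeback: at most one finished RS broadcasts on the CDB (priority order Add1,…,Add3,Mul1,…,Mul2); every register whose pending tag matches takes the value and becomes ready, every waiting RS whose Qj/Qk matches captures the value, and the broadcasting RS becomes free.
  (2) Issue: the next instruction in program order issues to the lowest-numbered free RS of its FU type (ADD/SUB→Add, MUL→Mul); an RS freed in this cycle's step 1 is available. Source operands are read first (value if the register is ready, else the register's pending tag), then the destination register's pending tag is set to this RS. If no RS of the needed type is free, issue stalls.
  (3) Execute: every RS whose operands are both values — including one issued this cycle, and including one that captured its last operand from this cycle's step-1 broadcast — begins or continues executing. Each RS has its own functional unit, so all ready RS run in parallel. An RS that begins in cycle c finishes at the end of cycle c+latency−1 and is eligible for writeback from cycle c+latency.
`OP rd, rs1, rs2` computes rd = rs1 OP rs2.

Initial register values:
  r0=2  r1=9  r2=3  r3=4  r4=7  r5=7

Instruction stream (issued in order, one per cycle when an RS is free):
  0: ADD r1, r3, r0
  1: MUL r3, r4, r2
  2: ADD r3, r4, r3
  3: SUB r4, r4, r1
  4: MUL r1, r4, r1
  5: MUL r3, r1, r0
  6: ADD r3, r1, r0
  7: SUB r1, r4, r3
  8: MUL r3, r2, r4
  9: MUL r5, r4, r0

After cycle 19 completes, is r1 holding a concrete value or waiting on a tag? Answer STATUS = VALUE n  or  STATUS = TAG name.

STATUS = VALUE -7

c1: issue ADD r1<-Add1 | r0:2,r1:Add1,r2:3,r3:4,r4:7,r5:7
c2: issue MUL r3<-Mul1 | r0:2,r1:Add1,r2:3,r3:Mul1,r4:7,r5:7
c3: issue ADD r3<-Add2 | r0:2,r1:Add1,r2:3,r3:Add2,r4:7,r5:7
c4: CDB Add1=6; issue SUB r4<-Add1 | r0:2,r1:6,r2:3,r3:Add2,r4:Add1,r5:7
c5: issue MUL r1<-Mul2 | r0:2,r1:Mul2,r2:3,r3:Add2,r4:Add1,r5:7
c6: stall | r0:2,r1:Mul2,r2:3,r3:Add2,r4:Add1,r5:7
c7: CDB Add1=1; stall | r0:2,r1:Mul2,r2:3,r3:Add2,r4:1,r5:7
c8: CDB Mul1=21; issue MUL r3<-Mul1 | r0:2,r1:Mul2,r2:3,r3:Mul1,r4:1,r5:7
c9: issue ADD r3<-Add1 | r0:2,r1:Mul2,r2:3,r3:Add1,r4:1,r5:7
c10: issue SUB r1<-Add3 | r0:2,r1:Add3,r2:3,r3:Add1,r4:1,r5:7
c11: CDB Add2=28; stall | r0:2,r1:Add3,r2:3,r3:Add1,r4:1,r5:7
c12: CDB Mul2=6; issue MUL r3<-Mul2 | r0:2,r1:Add3,r2:3,r3:Mul2,r4:1,r5:7
c13: stall | r0:2,r1:Add3,r2:3,r3:Mul2,r4:1,r5:7
c14: stall | r0:2,r1:Add3,r2:3,r3:Mul2,r4:1,r5:7
c15: CDB Add1=8; stall | r0:2,r1:Add3,r2:3,r3:Mul2,r4:1,r5:7
c16: stall | r0:2,r1:Add3,r2:3,r3:Mul2,r4:1,r5:7
c17: CDB Mul1=12; issue MUL r5<-Mul1 | r0:2,r1:Add3,r2:3,r3:Mul2,r4:1,r5:Mul1
c18: CDB Add3=-7 | r0:2,r1:-7,r2:3,r3:Mul2,r4:1,r5:Mul1
c19: CDB Mul2=3 | r0:2,r1:-7,r2:3,r3:3,r4:1,r5:Mul1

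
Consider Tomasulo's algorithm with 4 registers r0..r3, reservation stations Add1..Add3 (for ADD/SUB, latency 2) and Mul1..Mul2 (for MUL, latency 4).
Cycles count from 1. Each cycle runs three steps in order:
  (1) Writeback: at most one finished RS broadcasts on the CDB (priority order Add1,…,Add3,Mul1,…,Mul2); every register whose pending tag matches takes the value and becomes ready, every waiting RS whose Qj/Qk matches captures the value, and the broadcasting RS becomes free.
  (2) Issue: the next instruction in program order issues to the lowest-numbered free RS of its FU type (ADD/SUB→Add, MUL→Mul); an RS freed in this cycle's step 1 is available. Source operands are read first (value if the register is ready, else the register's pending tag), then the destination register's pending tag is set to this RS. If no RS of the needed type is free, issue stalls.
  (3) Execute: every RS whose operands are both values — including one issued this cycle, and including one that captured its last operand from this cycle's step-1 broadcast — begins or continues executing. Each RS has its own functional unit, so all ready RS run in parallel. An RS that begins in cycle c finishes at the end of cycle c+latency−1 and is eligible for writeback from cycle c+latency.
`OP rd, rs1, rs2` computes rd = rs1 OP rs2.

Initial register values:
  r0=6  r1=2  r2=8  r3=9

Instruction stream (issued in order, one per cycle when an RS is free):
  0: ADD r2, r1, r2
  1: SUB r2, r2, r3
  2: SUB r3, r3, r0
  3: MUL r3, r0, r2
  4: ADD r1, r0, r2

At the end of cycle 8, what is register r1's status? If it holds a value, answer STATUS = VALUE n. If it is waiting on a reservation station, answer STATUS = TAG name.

c1: issue ADD r2<-Add1 | r0:6,r1:2,r2:Add1,r3:9
c2: issue SUB r2<-Add2 | r0:6,r1:2,r2:Add2,r3:9
c3: CDB Add1=10; issue SUB r3<-Add1 | r0:6,r1:2,r2:Add2,r3:Add1
c4: issue MUL r3<-Mul1 | r0:6,r1:2,r2:Add2,r3:Mul1
c5: CDB Add1=3; issue ADD r1<-Add1 | r0:6,r1:Add1,r2:Add2,r3:Mul1
c6: CDB Add2=1 | r0:6,r1:Add1,r2:1,r3:Mul1
c7: - | r0:6,r1:Add1,r2:1,r3:Mul1
c8: CDB Add1=7 | r0:6,r1:7,r2:1,r3:Mul1

STATUS = VALUE 7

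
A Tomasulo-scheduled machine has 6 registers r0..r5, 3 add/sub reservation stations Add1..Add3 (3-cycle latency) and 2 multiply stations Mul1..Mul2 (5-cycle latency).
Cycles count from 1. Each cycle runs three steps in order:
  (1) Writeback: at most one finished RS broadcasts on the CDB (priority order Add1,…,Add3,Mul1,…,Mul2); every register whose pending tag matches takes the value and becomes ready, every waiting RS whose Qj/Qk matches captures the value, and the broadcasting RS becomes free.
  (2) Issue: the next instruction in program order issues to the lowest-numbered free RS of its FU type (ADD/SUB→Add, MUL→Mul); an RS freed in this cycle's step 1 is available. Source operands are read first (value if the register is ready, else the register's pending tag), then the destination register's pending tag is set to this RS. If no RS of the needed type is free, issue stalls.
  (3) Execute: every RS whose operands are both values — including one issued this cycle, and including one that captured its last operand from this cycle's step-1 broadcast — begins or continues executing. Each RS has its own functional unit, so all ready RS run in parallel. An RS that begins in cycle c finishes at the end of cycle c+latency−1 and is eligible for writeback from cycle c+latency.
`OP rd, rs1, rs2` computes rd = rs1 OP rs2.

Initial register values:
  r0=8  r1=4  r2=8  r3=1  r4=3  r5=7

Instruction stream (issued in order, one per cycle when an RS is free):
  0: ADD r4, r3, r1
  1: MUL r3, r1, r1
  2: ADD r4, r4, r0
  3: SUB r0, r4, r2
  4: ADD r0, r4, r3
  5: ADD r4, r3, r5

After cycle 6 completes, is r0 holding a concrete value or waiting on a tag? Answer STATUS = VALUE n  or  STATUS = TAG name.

STATUS = TAG Add3

  c1: issue ADD r4<-Add1  regs: r0:8,r1:4,r2:8,r3:1,r4:Add1,r5:7
  c2: issue MUL r3<-Mul1  regs: r0:8,r1:4,r2:8,r3:Mul1,r4:Add1,r5:7
  c3: issue ADD r4<-Add2  regs: r0:8,r1:4,r2:8,r3:Mul1,r4:Add2,r5:7
  c4: CDB Add1=5; issue SUB r0<-Add1  regs: r0:Add1,r1:4,r2:8,r3:Mul1,r4:Add2,r5:7
  c5: issue ADD r0<-Add3  regs: r0:Add3,r1:4,r2:8,r3:Mul1,r4:Add2,r5:7
  c6: stall  regs: r0:Add3,r1:4,r2:8,r3:Mul1,r4:Add2,r5:7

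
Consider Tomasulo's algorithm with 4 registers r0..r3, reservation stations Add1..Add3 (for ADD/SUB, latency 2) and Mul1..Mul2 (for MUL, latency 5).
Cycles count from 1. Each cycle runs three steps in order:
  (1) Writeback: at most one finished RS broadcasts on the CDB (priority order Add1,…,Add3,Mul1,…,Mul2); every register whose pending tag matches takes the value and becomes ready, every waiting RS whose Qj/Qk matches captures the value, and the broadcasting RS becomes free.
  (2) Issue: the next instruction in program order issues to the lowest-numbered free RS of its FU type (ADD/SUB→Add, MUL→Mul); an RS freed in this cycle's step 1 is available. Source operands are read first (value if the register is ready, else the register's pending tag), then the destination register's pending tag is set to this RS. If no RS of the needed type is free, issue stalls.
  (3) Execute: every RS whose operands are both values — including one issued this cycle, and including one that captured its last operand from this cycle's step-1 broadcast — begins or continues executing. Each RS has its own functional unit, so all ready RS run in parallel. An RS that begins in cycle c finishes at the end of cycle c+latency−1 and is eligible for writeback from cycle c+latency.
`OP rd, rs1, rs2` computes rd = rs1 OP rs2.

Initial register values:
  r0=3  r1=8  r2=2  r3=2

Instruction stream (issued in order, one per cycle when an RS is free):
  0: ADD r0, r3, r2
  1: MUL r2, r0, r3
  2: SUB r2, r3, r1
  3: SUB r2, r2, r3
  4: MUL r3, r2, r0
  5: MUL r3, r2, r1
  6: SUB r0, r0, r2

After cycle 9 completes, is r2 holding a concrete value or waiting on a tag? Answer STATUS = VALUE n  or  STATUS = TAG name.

STATUS = VALUE -8

cycle 1: issue ADD r0<-Add1 // r0:Add1,r1:8,r2:2,r3:2
cycle 2: issue MUL r2<-Mul1 // r0:Add1,r1:8,r2:Mul1,r3:2
cycle 3: CDB Add1=4; issue SUB r2<-Add1 // r0:4,r1:8,r2:Add1,r3:2
cycle 4: issue SUB r2<-Add2 // r0:4,r1:8,r2:Add2,r3:2
cycle 5: CDB Add1=-6; issue MUL r3<-Mul2 // r0:4,r1:8,r2:Add2,r3:Mul2
cycle 6: stall // r0:4,r1:8,r2:Add2,r3:Mul2
cycle 7: CDB Add2=-8; stall // r0:4,r1:8,r2:-8,r3:Mul2
cycle 8: CDB Mul1=8; issue MUL r3<-Mul1 // r0:4,r1:8,r2:-8,r3:Mul1
cycle 9: issue SUB r0<-Add1 // r0:Add1,r1:8,r2:-8,r3:Mul1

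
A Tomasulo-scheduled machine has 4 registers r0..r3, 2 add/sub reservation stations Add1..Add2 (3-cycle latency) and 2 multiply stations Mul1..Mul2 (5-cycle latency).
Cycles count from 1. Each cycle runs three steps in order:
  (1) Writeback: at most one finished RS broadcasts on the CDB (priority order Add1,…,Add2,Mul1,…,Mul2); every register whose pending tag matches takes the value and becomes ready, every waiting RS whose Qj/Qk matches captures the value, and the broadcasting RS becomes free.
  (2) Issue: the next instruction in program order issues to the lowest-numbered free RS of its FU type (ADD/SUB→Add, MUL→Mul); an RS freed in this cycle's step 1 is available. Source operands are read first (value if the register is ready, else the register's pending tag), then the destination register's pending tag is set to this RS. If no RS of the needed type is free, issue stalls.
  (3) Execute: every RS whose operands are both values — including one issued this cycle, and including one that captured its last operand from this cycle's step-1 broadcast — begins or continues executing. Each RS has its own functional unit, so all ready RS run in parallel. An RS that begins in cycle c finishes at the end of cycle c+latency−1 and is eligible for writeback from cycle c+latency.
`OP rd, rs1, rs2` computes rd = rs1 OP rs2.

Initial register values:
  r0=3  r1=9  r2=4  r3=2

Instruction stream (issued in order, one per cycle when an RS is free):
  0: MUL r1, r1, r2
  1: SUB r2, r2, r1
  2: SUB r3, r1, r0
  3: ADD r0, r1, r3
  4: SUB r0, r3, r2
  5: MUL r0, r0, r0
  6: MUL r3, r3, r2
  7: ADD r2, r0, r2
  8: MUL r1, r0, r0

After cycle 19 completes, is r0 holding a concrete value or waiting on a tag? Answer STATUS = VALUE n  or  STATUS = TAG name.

  c1: issue MUL r1<-Mul1  regs: r0:3,r1:Mul1,r2:4,r3:2
  c2: issue SUB r2<-Add1  regs: r0:3,r1:Mul1,r2:Add1,r3:2
  c3: issue SUB r3<-Add2  regs: r0:3,r1:Mul1,r2:Add1,r3:Add2
  c4: stall  regs: r0:3,r1:Mul1,r2:Add1,r3:Add2
  c5: stall  regs: r0:3,r1:Mul1,r2:Add1,r3:Add2
  c6: CDB Mul1=36; stall  regs: r0:3,r1:36,r2:Add1,r3:Add2
  c7: stall  regs: r0:3,r1:36,r2:Add1,r3:Add2
  c8: stall  regs: r0:3,r1:36,r2:Add1,r3:Add2
  c9: CDB Add1=-32; issue ADD r0<-Add1  regs: r0:Add1,r1:36,r2:-32,r3:Add2
  c10: CDB Add2=33; issue SUB r0<-Add2  regs: r0:Add2,r1:36,r2:-32,r3:33
  c11: issue MUL r0<-Mul1  regs: r0:Mul1,r1:36,r2:-32,r3:33
  c12: issue MUL r3<-Mul2  regs: r0:Mul1,r1:36,r2:-32,r3:Mul2
  c13: CDB Add1=69; issue ADD r2<-Add1  regs: r0:Mul1,r1:36,r2:Add1,r3:Mul2
  c14: CDB Add2=65; stall  regs: r0:Mul1,r1:36,r2:Add1,r3:Mul2
  c15: stall  regs: r0:Mul1,r1:36,r2:Add1,r3:Mul2
  c16: stall  regs: r0:Mul1,r1:36,r2:Add1,r3:Mul2
  c17: CDB Mul2=-1056; issue MUL r1<-Mul2  regs: r0:Mul1,r1:Mul2,r2:Add1,r3:-1056
  c18: -  regs: r0:Mul1,r1:Mul2,r2:Add1,r3:-1056
  c19: CDB Mul1=4225  regs: r0:4225,r1:Mul2,r2:Add1,r3:-1056

STATUS = VALUE 4225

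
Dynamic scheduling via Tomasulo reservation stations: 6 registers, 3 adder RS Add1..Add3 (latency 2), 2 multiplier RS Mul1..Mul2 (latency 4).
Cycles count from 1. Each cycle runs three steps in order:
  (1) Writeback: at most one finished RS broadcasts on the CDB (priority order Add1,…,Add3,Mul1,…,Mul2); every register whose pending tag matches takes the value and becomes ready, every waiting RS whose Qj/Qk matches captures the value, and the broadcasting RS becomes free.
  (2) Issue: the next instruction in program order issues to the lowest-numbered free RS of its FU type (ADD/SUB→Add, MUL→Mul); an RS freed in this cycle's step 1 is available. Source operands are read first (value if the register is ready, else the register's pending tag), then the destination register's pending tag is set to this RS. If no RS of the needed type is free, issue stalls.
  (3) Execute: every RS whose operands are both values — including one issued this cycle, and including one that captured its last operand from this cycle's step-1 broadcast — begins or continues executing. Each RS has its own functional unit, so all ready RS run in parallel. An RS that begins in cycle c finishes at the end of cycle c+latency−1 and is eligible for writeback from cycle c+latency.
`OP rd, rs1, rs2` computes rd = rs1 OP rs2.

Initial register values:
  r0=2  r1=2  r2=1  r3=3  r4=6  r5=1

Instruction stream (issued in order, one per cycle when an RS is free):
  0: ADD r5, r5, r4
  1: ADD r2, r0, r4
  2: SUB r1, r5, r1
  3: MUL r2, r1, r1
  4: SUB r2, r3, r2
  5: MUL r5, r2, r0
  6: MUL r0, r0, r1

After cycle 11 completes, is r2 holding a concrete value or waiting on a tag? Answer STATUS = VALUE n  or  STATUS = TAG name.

c1: issue ADD r5<-Add1 | r0:2,r1:2,r2:1,r3:3,r4:6,r5:Add1
c2: issue ADD r2<-Add2 | r0:2,r1:2,r2:Add2,r3:3,r4:6,r5:Add1
c3: CDB Add1=7; issue SUB r1<-Add1 | r0:2,r1:Add1,r2:Add2,r3:3,r4:6,r5:7
c4: CDB Add2=8; issue MUL r2<-Mul1 | r0:2,r1:Add1,r2:Mul1,r3:3,r4:6,r5:7
c5: CDB Add1=5; issue SUB r2<-Add1 | r0:2,r1:5,r2:Add1,r3:3,r4:6,r5:7
c6: issue MUL r5<-Mul2 | r0:2,r1:5,r2:Add1,r3:3,r4:6,r5:Mul2
c7: stall | r0:2,r1:5,r2:Add1,r3:3,r4:6,r5:Mul2
c8: stall | r0:2,r1:5,r2:Add1,r3:3,r4:6,r5:Mul2
c9: CDB Mul1=25; issue MUL r0<-Mul1 | r0:Mul1,r1:5,r2:Add1,r3:3,r4:6,r5:Mul2
c10: - | r0:Mul1,r1:5,r2:Add1,r3:3,r4:6,r5:Mul2
c11: CDB Add1=-22 | r0:Mul1,r1:5,r2:-22,r3:3,r4:6,r5:Mul2

STATUS = VALUE -22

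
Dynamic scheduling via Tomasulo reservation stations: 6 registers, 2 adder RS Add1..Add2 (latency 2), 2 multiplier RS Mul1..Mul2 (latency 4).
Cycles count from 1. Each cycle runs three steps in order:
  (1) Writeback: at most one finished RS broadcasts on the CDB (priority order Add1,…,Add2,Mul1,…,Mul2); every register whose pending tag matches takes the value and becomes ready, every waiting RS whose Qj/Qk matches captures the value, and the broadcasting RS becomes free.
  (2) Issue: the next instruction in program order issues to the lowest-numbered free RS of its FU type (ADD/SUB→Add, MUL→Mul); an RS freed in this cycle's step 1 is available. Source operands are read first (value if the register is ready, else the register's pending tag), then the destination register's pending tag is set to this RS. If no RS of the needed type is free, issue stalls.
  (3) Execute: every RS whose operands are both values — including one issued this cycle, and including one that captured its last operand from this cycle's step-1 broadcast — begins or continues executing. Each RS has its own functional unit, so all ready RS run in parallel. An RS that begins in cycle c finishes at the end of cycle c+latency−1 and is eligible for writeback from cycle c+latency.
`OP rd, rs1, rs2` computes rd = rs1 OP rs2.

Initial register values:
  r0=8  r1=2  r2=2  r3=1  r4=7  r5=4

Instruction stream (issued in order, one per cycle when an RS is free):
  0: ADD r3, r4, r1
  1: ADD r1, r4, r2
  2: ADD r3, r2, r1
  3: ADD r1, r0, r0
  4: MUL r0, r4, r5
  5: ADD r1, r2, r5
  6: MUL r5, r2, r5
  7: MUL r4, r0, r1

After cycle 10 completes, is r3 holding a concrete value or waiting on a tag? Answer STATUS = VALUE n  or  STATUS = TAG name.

STATUS = VALUE 11

c1: issue ADD r3<-Add1 | r0:8,r1:2,r2:2,r3:Add1,r4:7,r5:4
c2: issue ADD r1<-Add2 | r0:8,r1:Add2,r2:2,r3:Add1,r4:7,r5:4
c3: CDB Add1=9; issue ADD r3<-Add1 | r0:8,r1:Add2,r2:2,r3:Add1,r4:7,r5:4
c4: CDB Add2=9; issue ADD r1<-Add2 | r0:8,r1:Add2,r2:2,r3:Add1,r4:7,r5:4
c5: issue MUL r0<-Mul1 | r0:Mul1,r1:Add2,r2:2,r3:Add1,r4:7,r5:4
c6: CDB Add1=11; issue ADD r1<-Add1 | r0:Mul1,r1:Add1,r2:2,r3:11,r4:7,r5:4
c7: CDB Add2=16; issue MUL r5<-Mul2 | r0:Mul1,r1:Add1,r2:2,r3:11,r4:7,r5:Mul2
c8: CDB Add1=6; stall | r0:Mul1,r1:6,r2:2,r3:11,r4:7,r5:Mul2
c9: CDB Mul1=28; issue MUL r4<-Mul1 | r0:28,r1:6,r2:2,r3:11,r4:Mul1,r5:Mul2
c10: - | r0:28,r1:6,r2:2,r3:11,r4:Mul1,r5:Mul2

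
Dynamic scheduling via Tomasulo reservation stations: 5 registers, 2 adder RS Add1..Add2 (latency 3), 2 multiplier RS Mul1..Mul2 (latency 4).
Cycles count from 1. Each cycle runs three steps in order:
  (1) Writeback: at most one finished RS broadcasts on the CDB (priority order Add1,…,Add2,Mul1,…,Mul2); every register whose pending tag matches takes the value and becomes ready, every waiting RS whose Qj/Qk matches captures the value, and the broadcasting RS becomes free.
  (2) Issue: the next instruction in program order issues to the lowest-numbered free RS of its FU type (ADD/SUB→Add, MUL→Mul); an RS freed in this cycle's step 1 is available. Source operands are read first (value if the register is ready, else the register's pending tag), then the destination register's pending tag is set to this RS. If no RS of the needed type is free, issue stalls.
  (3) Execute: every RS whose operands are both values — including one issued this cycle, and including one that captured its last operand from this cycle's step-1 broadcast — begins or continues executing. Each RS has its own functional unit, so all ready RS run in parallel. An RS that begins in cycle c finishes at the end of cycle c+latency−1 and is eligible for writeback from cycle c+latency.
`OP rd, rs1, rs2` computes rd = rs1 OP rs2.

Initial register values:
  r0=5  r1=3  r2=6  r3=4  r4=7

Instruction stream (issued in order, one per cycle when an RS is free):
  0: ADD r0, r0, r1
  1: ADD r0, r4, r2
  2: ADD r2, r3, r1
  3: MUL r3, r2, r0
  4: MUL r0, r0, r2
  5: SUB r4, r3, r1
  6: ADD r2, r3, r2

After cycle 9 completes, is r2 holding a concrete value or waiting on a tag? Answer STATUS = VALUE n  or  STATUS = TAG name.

STATUS = TAG Add2

  c1: issue ADD r0<-Add1  regs: r0:Add1,r1:3,r2:6,r3:4,r4:7
  c2: issue ADD r0<-Add2  regs: r0:Add2,r1:3,r2:6,r3:4,r4:7
  c3: stall  regs: r0:Add2,r1:3,r2:6,r3:4,r4:7
  c4: CDB Add1=8; issue ADD r2<-Add1  regs: r0:Add2,r1:3,r2:Add1,r3:4,r4:7
  c5: CDB Add2=13; issue MUL r3<-Mul1  regs: r0:13,r1:3,r2:Add1,r3:Mul1,r4:7
  c6: issue MUL r0<-Mul2  regs: r0:Mul2,r1:3,r2:Add1,r3:Mul1,r4:7
  c7: CDB Add1=7; issue SUB r4<-Add1  regs: r0:Mul2,r1:3,r2:7,r3:Mul1,r4:Add1
  c8: issue ADD r2<-Add2  regs: r0:Mul2,r1:3,r2:Add2,r3:Mul1,r4:Add1
  c9: -  regs: r0:Mul2,r1:3,r2:Add2,r3:Mul1,r4:Add1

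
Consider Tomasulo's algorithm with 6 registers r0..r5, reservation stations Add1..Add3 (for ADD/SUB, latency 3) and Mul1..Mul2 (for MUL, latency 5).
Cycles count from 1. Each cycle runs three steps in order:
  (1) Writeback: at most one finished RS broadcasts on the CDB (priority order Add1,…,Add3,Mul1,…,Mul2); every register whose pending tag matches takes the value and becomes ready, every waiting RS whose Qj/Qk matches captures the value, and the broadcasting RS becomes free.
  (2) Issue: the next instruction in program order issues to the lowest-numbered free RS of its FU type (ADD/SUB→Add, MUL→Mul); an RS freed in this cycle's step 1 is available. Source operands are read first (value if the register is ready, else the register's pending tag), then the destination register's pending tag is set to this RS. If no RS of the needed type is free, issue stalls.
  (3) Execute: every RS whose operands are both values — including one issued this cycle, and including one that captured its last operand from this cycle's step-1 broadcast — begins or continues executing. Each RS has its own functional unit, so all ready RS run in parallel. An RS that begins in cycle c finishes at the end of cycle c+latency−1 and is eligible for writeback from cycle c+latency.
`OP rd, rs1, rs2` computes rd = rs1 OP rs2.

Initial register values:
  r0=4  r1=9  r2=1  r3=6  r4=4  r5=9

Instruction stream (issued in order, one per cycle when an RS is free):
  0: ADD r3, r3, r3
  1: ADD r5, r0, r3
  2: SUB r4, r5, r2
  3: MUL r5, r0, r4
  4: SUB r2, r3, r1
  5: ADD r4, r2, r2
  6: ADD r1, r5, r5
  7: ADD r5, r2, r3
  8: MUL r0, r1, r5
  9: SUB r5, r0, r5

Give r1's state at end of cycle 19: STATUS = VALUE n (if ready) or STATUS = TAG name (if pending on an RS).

  c1: issue ADD r3<-Add1  regs: r0:4,r1:9,r2:1,r3:Add1,r4:4,r5:9
  c2: issue ADD r5<-Add2  regs: r0:4,r1:9,r2:1,r3:Add1,r4:4,r5:Add2
  c3: issue SUB r4<-Add3  regs: r0:4,r1:9,r2:1,r3:Add1,r4:Add3,r5:Add2
  c4: CDB Add1=12; issue MUL r5<-Mul1  regs: r0:4,r1:9,r2:1,r3:12,r4:Add3,r5:Mul1
  c5: issue SUB r2<-Add1  regs: r0:4,r1:9,r2:Add1,r3:12,r4:Add3,r5:Mul1
  c6: stall  regs: r0:4,r1:9,r2:Add1,r3:12,r4:Add3,r5:Mul1
  c7: CDB Add2=16; issue ADD r4<-Add2  regs: r0:4,r1:9,r2:Add1,r3:12,r4:Add2,r5:Mul1
  c8: CDB Add1=3; issue ADD r1<-Add1  regs: r0:4,r1:Add1,r2:3,r3:12,r4:Add2,r5:Mul1
  c9: stall  regs: r0:4,r1:Add1,r2:3,r3:12,r4:Add2,r5:Mul1
  c10: CDB Add3=15; issue ADD r5<-Add3  regs: r0:4,r1:Add1,r2:3,r3:12,r4:Add2,r5:Add3
  c11: CDB Add2=6; issue MUL r0<-Mul2  regs: r0:Mul2,r1:Add1,r2:3,r3:12,r4:6,r5:Add3
  c12: issue SUB r5<-Add2  regs: r0:Mul2,r1:Add1,r2:3,r3:12,r4:6,r5:Add2
  c13: CDB Add3=15  regs: r0:Mul2,r1:Add1,r2:3,r3:12,r4:6,r5:Add2
  c14: -  regs: r0:Mul2,r1:Add1,r2:3,r3:12,r4:6,r5:Add2
  c15: CDB Mul1=60  regs: r0:Mul2,r1:Add1,r2:3,r3:12,r4:6,r5:Add2
  c16: -  regs: r0:Mul2,r1:Add1,r2:3,r3:12,r4:6,r5:Add2
  c17: -  regs: r0:Mul2,r1:Add1,r2:3,r3:12,r4:6,r5:Add2
  c18: CDB Add1=120  regs: r0:Mul2,r1:120,r2:3,r3:12,r4:6,r5:Add2
  c19: -  regs: r0:Mul2,r1:120,r2:3,r3:12,r4:6,r5:Add2

STATUS = VALUE 120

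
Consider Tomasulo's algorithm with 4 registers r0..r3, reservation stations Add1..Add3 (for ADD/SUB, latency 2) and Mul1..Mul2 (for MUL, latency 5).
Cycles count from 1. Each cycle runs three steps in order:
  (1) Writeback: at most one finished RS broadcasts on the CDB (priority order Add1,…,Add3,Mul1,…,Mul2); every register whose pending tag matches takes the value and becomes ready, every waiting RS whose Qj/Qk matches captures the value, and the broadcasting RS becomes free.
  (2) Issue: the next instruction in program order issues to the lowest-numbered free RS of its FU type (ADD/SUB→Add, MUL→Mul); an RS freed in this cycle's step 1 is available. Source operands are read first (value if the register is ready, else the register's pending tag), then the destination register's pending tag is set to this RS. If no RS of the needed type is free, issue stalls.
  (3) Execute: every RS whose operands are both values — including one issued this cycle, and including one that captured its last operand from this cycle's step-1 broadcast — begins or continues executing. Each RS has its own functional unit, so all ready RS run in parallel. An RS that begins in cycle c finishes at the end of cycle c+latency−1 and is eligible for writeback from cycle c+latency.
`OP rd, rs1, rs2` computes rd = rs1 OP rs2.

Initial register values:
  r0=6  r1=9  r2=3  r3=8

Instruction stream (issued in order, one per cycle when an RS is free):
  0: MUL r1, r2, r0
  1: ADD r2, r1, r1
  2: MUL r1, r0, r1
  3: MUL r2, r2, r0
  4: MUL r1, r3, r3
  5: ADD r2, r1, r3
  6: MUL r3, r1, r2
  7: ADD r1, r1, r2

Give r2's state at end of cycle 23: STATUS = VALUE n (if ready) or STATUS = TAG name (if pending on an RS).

c1: issue MUL r1<-Mul1 | r0:6,r1:Mul1,r2:3,r3:8
c2: issue ADD r2<-Add1 | r0:6,r1:Mul1,r2:Add1,r3:8
c3: issue MUL r1<-Mul2 | r0:6,r1:Mul2,r2:Add1,r3:8
c4: stall | r0:6,r1:Mul2,r2:Add1,r3:8
c5: stall | r0:6,r1:Mul2,r2:Add1,r3:8
c6: CDB Mul1=18; issue MUL r2<-Mul1 | r0:6,r1:Mul2,r2:Mul1,r3:8
c7: stall | r0:6,r1:Mul2,r2:Mul1,r3:8
c8: CDB Add1=36; stall | r0:6,r1:Mul2,r2:Mul1,r3:8
c9: stall | r0:6,r1:Mul2,r2:Mul1,r3:8
c10: stall | r0:6,r1:Mul2,r2:Mul1,r3:8
c11: CDB Mul2=108; issue MUL r1<-Mul2 | r0:6,r1:Mul2,r2:Mul1,r3:8
c12: issue ADD r2<-Add1 | r0:6,r1:Mul2,r2:Add1,r3:8
c13: CDB Mul1=216; issue MUL r3<-Mul1 | r0:6,r1:Mul2,r2:Add1,r3:Mul1
c14: issue ADD r1<-Add2 | r0:6,r1:Add2,r2:Add1,r3:Mul1
c15: - | r0:6,r1:Add2,r2:Add1,r3:Mul1
c16: CDB Mul2=64 | r0:6,r1:Add2,r2:Add1,r3:Mul1
c17: - | r0:6,r1:Add2,r2:Add1,r3:Mul1
c18: CDB Add1=72 | r0:6,r1:Add2,r2:72,r3:Mul1
c19: - | r0:6,r1:Add2,r2:72,r3:Mul1
c20: CDB Add2=136 | r0:6,r1:136,r2:72,r3:Mul1
c21: - | r0:6,r1:136,r2:72,r3:Mul1
c22: - | r0:6,r1:136,r2:72,r3:Mul1
c23: CDB Mul1=4608 | r0:6,r1:136,r2:72,r3:4608

STATUS = VALUE 72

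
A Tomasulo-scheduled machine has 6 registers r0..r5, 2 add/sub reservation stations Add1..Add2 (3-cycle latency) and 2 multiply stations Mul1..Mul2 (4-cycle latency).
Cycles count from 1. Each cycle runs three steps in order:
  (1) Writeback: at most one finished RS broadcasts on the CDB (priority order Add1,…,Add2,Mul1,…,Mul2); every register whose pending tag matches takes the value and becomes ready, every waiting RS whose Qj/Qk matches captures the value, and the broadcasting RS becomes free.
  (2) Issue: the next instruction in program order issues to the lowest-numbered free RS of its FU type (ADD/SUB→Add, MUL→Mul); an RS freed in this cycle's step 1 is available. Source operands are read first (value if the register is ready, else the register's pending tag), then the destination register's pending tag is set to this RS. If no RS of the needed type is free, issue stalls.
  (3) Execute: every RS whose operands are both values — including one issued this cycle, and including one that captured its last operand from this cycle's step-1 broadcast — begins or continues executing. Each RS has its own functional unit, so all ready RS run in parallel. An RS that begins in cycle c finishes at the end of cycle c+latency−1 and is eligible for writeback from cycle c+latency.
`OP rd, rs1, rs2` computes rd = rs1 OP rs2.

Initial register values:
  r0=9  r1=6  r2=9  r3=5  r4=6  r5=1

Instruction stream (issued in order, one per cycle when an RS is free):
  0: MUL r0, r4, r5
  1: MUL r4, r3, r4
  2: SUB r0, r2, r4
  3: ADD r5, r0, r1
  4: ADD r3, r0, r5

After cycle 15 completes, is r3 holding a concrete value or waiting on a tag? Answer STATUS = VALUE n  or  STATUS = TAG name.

cycle 1: issue MUL r0<-Mul1 // r0:Mul1,r1:6,r2:9,r3:5,r4:6,r5:1
cycle 2: issue MUL r4<-Mul2 // r0:Mul1,r1:6,r2:9,r3:5,r4:Mul2,r5:1
cycle 3: issue SUB r0<-Add1 // r0:Add1,r1:6,r2:9,r3:5,r4:Mul2,r5:1
cycle 4: issue ADD r5<-Add2 // r0:Add1,r1:6,r2:9,r3:5,r4:Mul2,r5:Add2
cycle 5: CDB Mul1=6; stall // r0:Add1,r1:6,r2:9,r3:5,r4:Mul2,r5:Add2
cycle 6: CDB Mul2=30; stall // r0:Add1,r1:6,r2:9,r3:5,r4:30,r5:Add2
cycle 7: stall // r0:Add1,r1:6,r2:9,r3:5,r4:30,r5:Add2
cycle 8: stall // r0:Add1,r1:6,r2:9,r3:5,r4:30,r5:Add2
cycle 9: CDB Add1=-21; issue ADD r3<-Add1 // r0:-21,r1:6,r2:9,r3:Add1,r4:30,r5:Add2
cycle 10: - // r0:-21,r1:6,r2:9,r3:Add1,r4:30,r5:Add2
cycle 11: - // r0:-21,r1:6,r2:9,r3:Add1,r4:30,r5:Add2
cycle 12: CDB Add2=-15 // r0:-21,r1:6,r2:9,r3:Add1,r4:30,r5:-15
cycle 13: - // r0:-21,r1:6,r2:9,r3:Add1,r4:30,r5:-15
cycle 14: - // r0:-21,r1:6,r2:9,r3:Add1,r4:30,r5:-15
cycle 15: CDB Add1=-36 // r0:-21,r1:6,r2:9,r3:-36,r4:30,r5:-15

STATUS = VALUE -36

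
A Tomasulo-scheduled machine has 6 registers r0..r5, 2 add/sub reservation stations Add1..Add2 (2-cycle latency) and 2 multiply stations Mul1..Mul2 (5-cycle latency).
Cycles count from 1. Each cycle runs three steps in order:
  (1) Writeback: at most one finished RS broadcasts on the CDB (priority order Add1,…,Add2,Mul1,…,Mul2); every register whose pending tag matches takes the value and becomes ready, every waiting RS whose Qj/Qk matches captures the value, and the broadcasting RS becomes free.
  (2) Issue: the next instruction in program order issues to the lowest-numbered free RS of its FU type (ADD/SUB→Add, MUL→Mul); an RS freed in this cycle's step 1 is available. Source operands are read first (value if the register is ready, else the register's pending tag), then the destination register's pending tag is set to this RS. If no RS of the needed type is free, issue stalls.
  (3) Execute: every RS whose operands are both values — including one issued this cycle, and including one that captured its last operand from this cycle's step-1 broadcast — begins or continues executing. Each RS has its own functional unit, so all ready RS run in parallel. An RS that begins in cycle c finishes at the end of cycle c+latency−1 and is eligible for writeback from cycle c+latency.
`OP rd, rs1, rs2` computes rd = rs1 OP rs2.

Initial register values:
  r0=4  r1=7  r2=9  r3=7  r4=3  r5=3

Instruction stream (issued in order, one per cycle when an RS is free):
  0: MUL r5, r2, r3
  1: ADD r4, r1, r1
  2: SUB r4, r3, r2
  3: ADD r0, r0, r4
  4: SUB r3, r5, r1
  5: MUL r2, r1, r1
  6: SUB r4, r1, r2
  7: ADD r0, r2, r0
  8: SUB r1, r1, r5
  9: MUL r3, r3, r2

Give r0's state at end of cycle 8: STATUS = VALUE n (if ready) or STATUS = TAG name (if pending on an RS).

c1: issue MUL r5<-Mul1 | r0:4,r1:7,r2:9,r3:7,r4:3,r5:Mul1
c2: issue ADD r4<-Add1 | r0:4,r1:7,r2:9,r3:7,r4:Add1,r5:Mul1
c3: issue SUB r4<-Add2 | r0:4,r1:7,r2:9,r3:7,r4:Add2,r5:Mul1
c4: CDB Add1=14; issue ADD r0<-Add1 | r0:Add1,r1:7,r2:9,r3:7,r4:Add2,r5:Mul1
c5: CDB Add2=-2; issue SUB r3<-Add2 | r0:Add1,r1:7,r2:9,r3:Add2,r4:-2,r5:Mul1
c6: CDB Mul1=63; issue MUL r2<-Mul1 | r0:Add1,r1:7,r2:Mul1,r3:Add2,r4:-2,r5:63
c7: CDB Add1=2; issue SUB r4<-Add1 | r0:2,r1:7,r2:Mul1,r3:Add2,r4:Add1,r5:63
c8: CDB Add2=56; issue ADD r0<-Add2 | r0:Add2,r1:7,r2:Mul1,r3:56,r4:Add1,r5:63

STATUS = TAG Add2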